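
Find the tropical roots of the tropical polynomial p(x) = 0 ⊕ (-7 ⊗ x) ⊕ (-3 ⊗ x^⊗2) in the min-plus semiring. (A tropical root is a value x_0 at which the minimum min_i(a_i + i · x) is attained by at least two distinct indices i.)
Roots: {-4, 7}

Each tropical root is a break point of the lower envelope of the lines y = a_i + i · x (there are 3 lines, with slopes 0, 1, ..., 2). Only the lines that attain the minimum somewhere contribute to roots; other lines are dominated. Here the surviving (envelope) indices are i = 2, i = 1, i = 0.
Intersections between consecutive envelope lines give the roots: for adjacent envelope indices i < j the intersection is x = (a_i − a_j) / (j − i). Reading off the sorted break points: {-4, 7}.
Verification: at each break x_0, at least two indices attain the minimum of min_i(a_i + i · x_0).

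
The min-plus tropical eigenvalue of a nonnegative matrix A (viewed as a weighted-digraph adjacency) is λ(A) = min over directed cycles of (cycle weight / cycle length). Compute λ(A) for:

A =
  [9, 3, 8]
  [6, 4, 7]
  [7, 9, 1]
λ(A) = 1

Enumerate directed cycles and compute their means (weight / length). Sample:
  cycle 0 → 0: weight = 9, length = 1, mean = 9/1 ≈ 9.000
  cycle 1 → 1: weight = 4, length = 1, mean = 4/1 ≈ 4.000
  cycle 2 → 2: weight = 1, length = 1, mean = 1/1 ≈ 1.000
  cycle 0 → 1 → 0: weight = 9, length = 2, mean = 9/2 ≈ 4.500
  cycle 0 → 2 → 0: weight = 15, length = 2, mean = 15/2 ≈ 7.500
  cycle 1 → 0 → 1: weight = 9, length = 2, mean = 9/2 ≈ 4.500
Minimum mean = 1.000, attained e.g. along the cycle 2 → 2 with weight 1 and length 1. So λ(A) = 1/1 = 1.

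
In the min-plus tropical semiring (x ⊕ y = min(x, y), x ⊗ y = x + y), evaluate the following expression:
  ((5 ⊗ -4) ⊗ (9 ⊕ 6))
((5 ⊗ -4) ⊗ (9 ⊕ 6)) = 7

Expand innermost to outermost. Recall ⊕ takes the minimum of its arguments and ⊗ takes their sum. Working out the expression ((5 ⊗ -4) ⊗ (9 ⊕ 6)) gives 7.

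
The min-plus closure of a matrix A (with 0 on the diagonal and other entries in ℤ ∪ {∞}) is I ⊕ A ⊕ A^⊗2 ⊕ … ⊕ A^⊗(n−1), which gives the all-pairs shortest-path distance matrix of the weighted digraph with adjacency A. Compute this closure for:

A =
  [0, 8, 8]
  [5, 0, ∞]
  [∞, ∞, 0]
Closure =
  [0, 8, 8]
  [5, 0, 13]
  [∞, ∞, 0]

This is the Floyd-Warshall all-pairs shortest-path computation. For each intermediate vertex k = 0, 1, …, 2, update dist[i][j] ← min(dist[i][j], dist[i][k] + dist[k][j]). The final matrix gives, for each (i, j), the minimum total weight of any directed path from i to j (possibly empty when i = j).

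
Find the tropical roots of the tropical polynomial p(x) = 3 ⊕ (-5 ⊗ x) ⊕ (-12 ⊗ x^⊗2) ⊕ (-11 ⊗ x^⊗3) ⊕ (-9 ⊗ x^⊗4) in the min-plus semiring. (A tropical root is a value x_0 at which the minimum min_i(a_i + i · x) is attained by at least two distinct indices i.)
Roots: {-2, -1, 7, 8}

Each tropical root is a break point of the lower envelope of the lines y = a_i + i · x (there are 5 lines, with slopes 0, 1, ..., 4). Only the lines that attain the minimum somewhere contribute to roots; other lines are dominated. Here the surviving (envelope) indices are i = 4, i = 3, i = 2, i = 1, i = 0.
Intersections between consecutive envelope lines give the roots: for adjacent envelope indices i < j the intersection is x = (a_i − a_j) / (j − i). Reading off the sorted break points: {-2, -1, 7, 8}.
Verification: at each break x_0, at least two indices attain the minimum of min_i(a_i + i · x_0).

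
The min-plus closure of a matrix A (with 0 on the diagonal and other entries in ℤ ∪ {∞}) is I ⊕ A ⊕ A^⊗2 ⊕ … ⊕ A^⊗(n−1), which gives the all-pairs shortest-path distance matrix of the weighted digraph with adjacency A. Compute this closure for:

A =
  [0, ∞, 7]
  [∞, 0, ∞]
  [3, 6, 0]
Closure =
  [0, 13, 7]
  [∞, 0, ∞]
  [3, 6, 0]

This is the Floyd-Warshall all-pairs shortest-path computation. For each intermediate vertex k = 0, 1, …, 2, update dist[i][j] ← min(dist[i][j], dist[i][k] + dist[k][j]). The final matrix gives, for each (i, j), the minimum total weight of any directed path from i to j (possibly empty when i = j).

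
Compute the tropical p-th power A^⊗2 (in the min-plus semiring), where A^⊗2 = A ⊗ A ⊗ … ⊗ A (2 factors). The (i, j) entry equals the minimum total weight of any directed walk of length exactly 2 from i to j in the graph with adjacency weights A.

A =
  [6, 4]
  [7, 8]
A^⊗2 =
  [11, 10]
  [13, 11]

Each entry (A^⊗2)_ij equals the minimum over all length-2 walks i = v_0 → v_1 → … → v_2 = j of Σ_t A[v_t][v_{t+1}]. For example, for (i, j) = (0, 1) we minimise over 2 possible intermediate vertex sequences; the minimum is 10, attained along the walk 0 → 0 → 1.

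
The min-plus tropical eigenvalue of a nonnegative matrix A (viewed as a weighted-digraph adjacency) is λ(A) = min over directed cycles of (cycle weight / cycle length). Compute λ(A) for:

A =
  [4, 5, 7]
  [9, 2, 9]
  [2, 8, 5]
λ(A) = 2

Enumerate directed cycles and compute their means (weight / length). Sample:
  cycle 0 → 0: weight = 4, length = 1, mean = 4/1 ≈ 4.000
  cycle 1 → 1: weight = 2, length = 1, mean = 2/1 ≈ 2.000
  cycle 2 → 2: weight = 5, length = 1, mean = 5/1 ≈ 5.000
  cycle 0 → 1 → 0: weight = 14, length = 2, mean = 14/2 ≈ 7.000
  cycle 0 → 2 → 0: weight = 9, length = 2, mean = 9/2 ≈ 4.500
  cycle 1 → 0 → 1: weight = 14, length = 2, mean = 14/2 ≈ 7.000
Minimum mean = 2.000, attained e.g. along the cycle 1 → 1 with weight 2 and length 1. So λ(A) = 2/1 = 2.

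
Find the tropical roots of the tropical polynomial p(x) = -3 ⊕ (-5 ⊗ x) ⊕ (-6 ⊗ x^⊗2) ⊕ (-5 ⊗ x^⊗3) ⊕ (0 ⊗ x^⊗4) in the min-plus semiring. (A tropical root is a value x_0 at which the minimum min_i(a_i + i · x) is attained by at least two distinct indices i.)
Roots: {-5, -1, 1, 2}

Each tropical root is a break point of the lower envelope of the lines y = a_i + i · x (there are 5 lines, with slopes 0, 1, ..., 4). Only the lines that attain the minimum somewhere contribute to roots; other lines are dominated. Here the surviving (envelope) indices are i = 4, i = 3, i = 2, i = 1, i = 0.
Intersections between consecutive envelope lines give the roots: for adjacent envelope indices i < j the intersection is x = (a_i − a_j) / (j − i). Reading off the sorted break points: {-5, -1, 1, 2}.
Verification: at each break x_0, at least two indices attain the minimum of min_i(a_i + i · x_0).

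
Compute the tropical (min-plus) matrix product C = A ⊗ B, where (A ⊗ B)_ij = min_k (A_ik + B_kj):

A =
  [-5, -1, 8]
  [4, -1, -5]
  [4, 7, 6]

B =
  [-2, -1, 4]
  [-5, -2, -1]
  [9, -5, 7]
A ⊗ B =
  [-7, -6, -2]
  [-6, -10, -2]
  [2, 1, 6]

Apply the min-plus product entry-by-entry:
  C[0][0] = min over k of (A[0][0] + B[0][0] = -5 + -2 = -7, A[0][1] + B[1][0] = -1 + -5 = -6, A[0][2] + B[2][0] = 8 + 9 = 17) = -7 (attained at k = 0)
  C[0][1] = min over k of (A[0][0] + B[0][1] = -5 + -1 = -6, A[0][1] + B[1][1] = -1 + -2 = -3, A[0][2] + B[2][1] = 8 + -5 = 3) = -6 (attained at k = 0)
  C[0][2] = min over k of (A[0][0] + B[0][2] = -5 + 4 = -1, A[0][1] + B[1][2] = -1 + -1 = -2, A[0][2] + B[2][2] = 8 + 7 = 15) = -2 (attained at k = 1)
  C[1][0] = min over k of (A[1][0] + B[0][0] = 4 + -2 = 2, A[1][1] + B[1][0] = -1 + -5 = -6, A[1][2] + B[2][0] = -5 + 9 = 4) = -6 (attained at k = 1)
  C[1][1] = min over k of (A[1][0] + B[0][1] = 4 + -1 = 3, A[1][1] + B[1][1] = -1 + -2 = -3, A[1][2] + B[2][1] = -5 + -5 = -10) = -10 (attained at k = 2)
  C[1][2] = min over k of (A[1][0] + B[0][2] = 4 + 4 = 8, A[1][1] + B[1][2] = -1 + -1 = -2, A[1][2] + B[2][2] = -5 + 7 = 2) = -2 (attained at k = 1)
  C[2][0] = min over k of (A[2][0] + B[0][0] = 4 + -2 = 2, A[2][1] + B[1][0] = 7 + -5 = 2, A[2][2] + B[2][0] = 6 + 9 = 15) = 2 (attained at k = 0)
  C[2][1] = min over k of (A[2][0] + B[0][1] = 4 + -1 = 3, A[2][1] + B[1][1] = 7 + -2 = 5, A[2][2] + B[2][1] = 6 + -5 = 1) = 1 (attained at k = 2)
  C[2][2] = min over k of (A[2][0] + B[0][2] = 4 + 4 = 8, A[2][1] + B[1][2] = 7 + -1 = 6, A[2][2] + B[2][2] = 6 + 7 = 13) = 6 (attained at k = 1)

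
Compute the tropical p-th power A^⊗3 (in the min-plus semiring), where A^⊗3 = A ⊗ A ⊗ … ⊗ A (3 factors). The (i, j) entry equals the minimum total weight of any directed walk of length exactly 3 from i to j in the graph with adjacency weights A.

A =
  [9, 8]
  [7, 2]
A^⊗3 =
  [17, 12]
  [11, 6]

Each entry (A^⊗3)_ij equals the minimum over all length-3 walks i = v_0 → v_1 → … → v_3 = j of Σ_t A[v_t][v_{t+1}]. For example, for (i, j) = (0, 1) we minimise over 4 possible intermediate vertex sequences; the minimum is 12, attained along the walk 0 → 1 → 1 → 1.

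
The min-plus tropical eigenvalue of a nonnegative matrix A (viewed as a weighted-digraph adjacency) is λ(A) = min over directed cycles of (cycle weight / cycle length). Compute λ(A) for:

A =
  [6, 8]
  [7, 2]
λ(A) = 2

Enumerate directed cycles and compute their means (weight / length). Sample:
  cycle 0 → 0: weight = 6, length = 1, mean = 6/1 ≈ 6.000
  cycle 1 → 1: weight = 2, length = 1, mean = 2/1 ≈ 2.000
  cycle 0 → 1 → 0: weight = 15, length = 2, mean = 15/2 ≈ 7.500
  cycle 1 → 0 → 1: weight = 15, length = 2, mean = 15/2 ≈ 7.500
Minimum mean = 2.000, attained e.g. along the cycle 1 → 1 with weight 2 and length 1. So λ(A) = 2/1 = 2.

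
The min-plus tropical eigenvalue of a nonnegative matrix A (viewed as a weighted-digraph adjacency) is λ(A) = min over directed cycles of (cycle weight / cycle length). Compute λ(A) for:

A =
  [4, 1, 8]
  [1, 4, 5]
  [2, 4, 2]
λ(A) = 1

Enumerate directed cycles and compute their means (weight / length). Sample:
  cycle 0 → 0: weight = 4, length = 1, mean = 4/1 ≈ 4.000
  cycle 1 → 1: weight = 4, length = 1, mean = 4/1 ≈ 4.000
  cycle 2 → 2: weight = 2, length = 1, mean = 2/1 ≈ 2.000
  cycle 0 → 1 → 0: weight = 2, length = 2, mean = 2/2 ≈ 1.000
  cycle 0 → 2 → 0: weight = 10, length = 2, mean = 10/2 ≈ 5.000
  cycle 1 → 0 → 1: weight = 2, length = 2, mean = 2/2 ≈ 1.000
Minimum mean = 1.000, attained e.g. along the cycle 0 → 1 → 0 with weight 2 and length 2. So λ(A) = 2/2 = 1.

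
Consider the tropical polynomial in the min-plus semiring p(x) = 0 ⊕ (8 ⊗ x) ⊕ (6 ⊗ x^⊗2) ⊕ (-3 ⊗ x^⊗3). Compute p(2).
p(2) = 0

A tropical monomial a ⊗ x^⊗i evaluates to a + i · x. Evaluating each term at x = 2:
  Term 0 contributes 0 + 0 · 2 = 0
  Term 1 contributes 8 + 1 · 2 = 10
  Term 2 contributes 6 + 2 · 2 = 10
  Term 3 contributes -3 + 3 · 2 = 3
p(2) = ⊕ of these = min[0, 10, 10, 3] = 0.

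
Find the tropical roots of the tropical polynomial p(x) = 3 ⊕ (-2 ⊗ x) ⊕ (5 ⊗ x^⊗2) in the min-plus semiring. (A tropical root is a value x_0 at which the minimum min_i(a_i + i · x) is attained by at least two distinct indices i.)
Roots: {-7, 5}

Each tropical root is a break point of the lower envelope of the lines y = a_i + i · x (there are 3 lines, with slopes 0, 1, ..., 2). Only the lines that attain the minimum somewhere contribute to roots; other lines are dominated. Here the surviving (envelope) indices are i = 2, i = 1, i = 0.
Intersections between consecutive envelope lines give the roots: for adjacent envelope indices i < j the intersection is x = (a_i − a_j) / (j − i). Reading off the sorted break points: {-7, 5}.
Verification: at each break x_0, at least two indices attain the minimum of min_i(a_i + i · x_0).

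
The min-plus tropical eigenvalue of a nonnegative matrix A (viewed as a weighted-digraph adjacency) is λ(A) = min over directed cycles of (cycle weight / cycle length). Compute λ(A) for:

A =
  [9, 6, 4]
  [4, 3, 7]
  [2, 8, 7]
λ(A) = 3

Enumerate directed cycles and compute their means (weight / length). Sample:
  cycle 0 → 0: weight = 9, length = 1, mean = 9/1 ≈ 9.000
  cycle 1 → 1: weight = 3, length = 1, mean = 3/1 ≈ 3.000
  cycle 2 → 2: weight = 7, length = 1, mean = 7/1 ≈ 7.000
  cycle 0 → 1 → 0: weight = 10, length = 2, mean = 10/2 ≈ 5.000
  cycle 0 → 2 → 0: weight = 6, length = 2, mean = 6/2 ≈ 3.000
  cycle 1 → 0 → 1: weight = 10, length = 2, mean = 10/2 ≈ 5.000
Minimum mean = 3.000, attained e.g. along the cycle 1 → 1 with weight 3 and length 1. So λ(A) = 3/1 = 3.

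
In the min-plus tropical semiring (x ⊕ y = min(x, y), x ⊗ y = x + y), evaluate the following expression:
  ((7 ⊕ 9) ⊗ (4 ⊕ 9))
((7 ⊕ 9) ⊗ (4 ⊕ 9)) = 11

Expand innermost to outermost. Recall ⊕ takes the minimum of its arguments and ⊗ takes their sum. Working out the expression ((7 ⊕ 9) ⊗ (4 ⊕ 9)) gives 11.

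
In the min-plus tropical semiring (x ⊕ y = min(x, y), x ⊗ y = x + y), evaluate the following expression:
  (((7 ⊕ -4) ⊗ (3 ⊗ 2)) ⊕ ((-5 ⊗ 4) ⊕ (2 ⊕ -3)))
(((7 ⊕ -4) ⊗ (3 ⊗ 2)) ⊕ ((-5 ⊗ 4) ⊕ (2 ⊕ -3))) = -3

Expand innermost to outermost. Recall ⊕ takes the minimum of its arguments and ⊗ takes their sum. Working out the expression (((7 ⊕ -4) ⊗ (3 ⊗ 2)) ⊕ ((-5 ⊗ 4) ⊕ (2 ⊕ -3))) gives -3.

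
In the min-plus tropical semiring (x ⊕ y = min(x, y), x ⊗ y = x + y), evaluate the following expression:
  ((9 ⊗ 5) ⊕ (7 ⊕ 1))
((9 ⊗ 5) ⊕ (7 ⊕ 1)) = 1

Expand innermost to outermost. Recall ⊕ takes the minimum of its arguments and ⊗ takes their sum. Working out the expression ((9 ⊗ 5) ⊕ (7 ⊕ 1)) gives 1.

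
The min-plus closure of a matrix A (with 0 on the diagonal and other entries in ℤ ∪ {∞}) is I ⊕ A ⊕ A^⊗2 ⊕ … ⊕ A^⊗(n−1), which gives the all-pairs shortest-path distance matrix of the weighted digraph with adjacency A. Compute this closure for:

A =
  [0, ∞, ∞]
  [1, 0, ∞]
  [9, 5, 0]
Closure =
  [0, ∞, ∞]
  [1, 0, ∞]
  [6, 5, 0]

This is the Floyd-Warshall all-pairs shortest-path computation. For each intermediate vertex k = 0, 1, …, 2, update dist[i][j] ← min(dist[i][j], dist[i][k] + dist[k][j]). The final matrix gives, for each (i, j), the minimum total weight of any directed path from i to j (possibly empty when i = j).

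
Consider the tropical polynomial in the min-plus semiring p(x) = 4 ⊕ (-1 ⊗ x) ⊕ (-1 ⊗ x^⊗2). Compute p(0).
p(0) = -1

A tropical monomial a ⊗ x^⊗i evaluates to a + i · x. Evaluating each term at x = 0:
  Term 0 contributes 4 + 0 · 0 = 4
  Term 1 contributes -1 + 1 · 0 = -1
  Term 2 contributes -1 + 2 · 0 = -1
p(0) = ⊕ of these = min[4, -1, -1] = -1.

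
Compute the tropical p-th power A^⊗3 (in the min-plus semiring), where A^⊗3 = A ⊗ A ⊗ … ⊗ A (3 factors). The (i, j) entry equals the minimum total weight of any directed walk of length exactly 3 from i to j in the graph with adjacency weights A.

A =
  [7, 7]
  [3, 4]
A^⊗3 =
  [14, 15]
  [11, 12]

Each entry (A^⊗3)_ij equals the minimum over all length-3 walks i = v_0 → v_1 → … → v_3 = j of Σ_t A[v_t][v_{t+1}]. For example, for (i, j) = (0, 1) we minimise over 4 possible intermediate vertex sequences; the minimum is 15, attained along the walk 0 → 1 → 1 → 1.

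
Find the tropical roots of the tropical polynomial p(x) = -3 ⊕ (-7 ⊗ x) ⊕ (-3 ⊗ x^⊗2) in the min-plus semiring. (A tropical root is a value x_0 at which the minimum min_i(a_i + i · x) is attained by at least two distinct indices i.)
Roots: {-4, 4}

Each tropical root is a break point of the lower envelope of the lines y = a_i + i · x (there are 3 lines, with slopes 0, 1, ..., 2). Only the lines that attain the minimum somewhere contribute to roots; other lines are dominated. Here the surviving (envelope) indices are i = 2, i = 1, i = 0.
Intersections between consecutive envelope lines give the roots: for adjacent envelope indices i < j the intersection is x = (a_i − a_j) / (j − i). Reading off the sorted break points: {-4, 4}.
Verification: at each break x_0, at least two indices attain the minimum of min_i(a_i + i · x_0).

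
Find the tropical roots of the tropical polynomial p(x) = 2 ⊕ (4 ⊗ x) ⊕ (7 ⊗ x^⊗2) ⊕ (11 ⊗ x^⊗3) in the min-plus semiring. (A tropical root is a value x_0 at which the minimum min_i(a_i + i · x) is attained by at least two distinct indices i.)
Roots: {-4, -3, -2}

Each tropical root is a break point of the lower envelope of the lines y = a_i + i · x (there are 4 lines, with slopes 0, 1, ..., 3). Only the lines that attain the minimum somewhere contribute to roots; other lines are dominated. Here the surviving (envelope) indices are i = 3, i = 2, i = 1, i = 0.
Intersections between consecutive envelope lines give the roots: for adjacent envelope indices i < j the intersection is x = (a_i − a_j) / (j − i). Reading off the sorted break points: {-4, -3, -2}.
Verification: at each break x_0, at least two indices attain the minimum of min_i(a_i + i · x_0).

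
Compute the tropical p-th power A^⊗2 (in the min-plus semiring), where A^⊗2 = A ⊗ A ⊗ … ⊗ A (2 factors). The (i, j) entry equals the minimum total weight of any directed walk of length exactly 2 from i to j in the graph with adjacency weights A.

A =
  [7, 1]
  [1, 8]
A^⊗2 =
  [2, 8]
  [8, 2]

Each entry (A^⊗2)_ij equals the minimum over all length-2 walks i = v_0 → v_1 → … → v_2 = j of Σ_t A[v_t][v_{t+1}]. For example, for (i, j) = (0, 1) we minimise over 2 possible intermediate vertex sequences; the minimum is 8, attained along the walk 0 → 0 → 1.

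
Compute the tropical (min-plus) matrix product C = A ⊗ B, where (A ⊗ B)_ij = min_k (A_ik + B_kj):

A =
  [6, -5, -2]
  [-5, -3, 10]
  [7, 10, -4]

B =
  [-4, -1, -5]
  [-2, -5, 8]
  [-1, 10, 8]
A ⊗ B =
  [-7, -10, 1]
  [-9, -8, -10]
  [-5, 5, 2]

Apply the min-plus product entry-by-entry:
  C[0][0] = min over k of (A[0][0] + B[0][0] = 6 + -4 = 2, A[0][1] + B[1][0] = -5 + -2 = -7, A[0][2] + B[2][0] = -2 + -1 = -3) = -7 (attained at k = 1)
  C[0][1] = min over k of (A[0][0] + B[0][1] = 6 + -1 = 5, A[0][1] + B[1][1] = -5 + -5 = -10, A[0][2] + B[2][1] = -2 + 10 = 8) = -10 (attained at k = 1)
  C[0][2] = min over k of (A[0][0] + B[0][2] = 6 + -5 = 1, A[0][1] + B[1][2] = -5 + 8 = 3, A[0][2] + B[2][2] = -2 + 8 = 6) = 1 (attained at k = 0)
  C[1][0] = min over k of (A[1][0] + B[0][0] = -5 + -4 = -9, A[1][1] + B[1][0] = -3 + -2 = -5, A[1][2] + B[2][0] = 10 + -1 = 9) = -9 (attained at k = 0)
  C[1][1] = min over k of (A[1][0] + B[0][1] = -5 + -1 = -6, A[1][1] + B[1][1] = -3 + -5 = -8, A[1][2] + B[2][1] = 10 + 10 = 20) = -8 (attained at k = 1)
  C[1][2] = min over k of (A[1][0] + B[0][2] = -5 + -5 = -10, A[1][1] + B[1][2] = -3 + 8 = 5, A[1][2] + B[2][2] = 10 + 8 = 18) = -10 (attained at k = 0)
  C[2][0] = min over k of (A[2][0] + B[0][0] = 7 + -4 = 3, A[2][1] + B[1][0] = 10 + -2 = 8, A[2][2] + B[2][0] = -4 + -1 = -5) = -5 (attained at k = 2)
  C[2][1] = min over k of (A[2][0] + B[0][1] = 7 + -1 = 6, A[2][1] + B[1][1] = 10 + -5 = 5, A[2][2] + B[2][1] = -4 + 10 = 6) = 5 (attained at k = 1)
  C[2][2] = min over k of (A[2][0] + B[0][2] = 7 + -5 = 2, A[2][1] + B[1][2] = 10 + 8 = 18, A[2][2] + B[2][2] = -4 + 8 = 4) = 2 (attained at k = 0)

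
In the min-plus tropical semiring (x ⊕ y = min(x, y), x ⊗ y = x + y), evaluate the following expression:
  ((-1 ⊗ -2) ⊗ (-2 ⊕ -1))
((-1 ⊗ -2) ⊗ (-2 ⊕ -1)) = -5

Expand innermost to outermost. Recall ⊕ takes the minimum of its arguments and ⊗ takes their sum. Working out the expression ((-1 ⊗ -2) ⊗ (-2 ⊕ -1)) gives -5.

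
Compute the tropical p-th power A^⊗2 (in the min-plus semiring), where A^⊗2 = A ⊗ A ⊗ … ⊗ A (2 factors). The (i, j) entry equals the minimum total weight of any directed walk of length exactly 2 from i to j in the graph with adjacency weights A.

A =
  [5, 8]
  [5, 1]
A^⊗2 =
  [10, 9]
  [6, 2]

Each entry (A^⊗2)_ij equals the minimum over all length-2 walks i = v_0 → v_1 → … → v_2 = j of Σ_t A[v_t][v_{t+1}]. For example, for (i, j) = (0, 1) we minimise over 2 possible intermediate vertex sequences; the minimum is 9, attained along the walk 0 → 1 → 1.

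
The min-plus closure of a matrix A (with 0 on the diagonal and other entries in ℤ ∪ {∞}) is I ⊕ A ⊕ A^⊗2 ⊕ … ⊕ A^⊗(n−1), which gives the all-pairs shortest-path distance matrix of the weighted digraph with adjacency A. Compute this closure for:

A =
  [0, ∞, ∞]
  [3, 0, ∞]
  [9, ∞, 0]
Closure =
  [0, ∞, ∞]
  [3, 0, ∞]
  [9, ∞, 0]

This is the Floyd-Warshall all-pairs shortest-path computation. For each intermediate vertex k = 0, 1, …, 2, update dist[i][j] ← min(dist[i][j], dist[i][k] + dist[k][j]). The final matrix gives, for each (i, j), the minimum total weight of any directed path from i to j (possibly empty when i = j).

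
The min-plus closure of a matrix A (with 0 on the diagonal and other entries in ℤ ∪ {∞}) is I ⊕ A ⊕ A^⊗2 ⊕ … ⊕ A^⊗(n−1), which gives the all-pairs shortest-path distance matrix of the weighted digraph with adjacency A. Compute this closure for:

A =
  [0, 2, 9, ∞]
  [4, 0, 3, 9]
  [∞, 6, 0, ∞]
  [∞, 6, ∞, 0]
Closure =
  [0, 2, 5, 11]
  [4, 0, 3, 9]
  [10, 6, 0, 15]
  [10, 6, 9, 0]

This is the Floyd-Warshall all-pairs shortest-path computation. For each intermediate vertex k = 0, 1, …, 3, update dist[i][j] ← min(dist[i][j], dist[i][k] + dist[k][j]). The final matrix gives, for each (i, j), the minimum total weight of any directed path from i to j (possibly empty when i = j).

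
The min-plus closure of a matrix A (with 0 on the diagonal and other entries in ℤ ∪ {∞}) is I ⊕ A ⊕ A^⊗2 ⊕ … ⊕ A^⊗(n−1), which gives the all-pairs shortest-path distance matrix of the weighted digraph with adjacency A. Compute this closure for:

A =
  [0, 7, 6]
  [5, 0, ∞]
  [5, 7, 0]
Closure =
  [0, 7, 6]
  [5, 0, 11]
  [5, 7, 0]

This is the Floyd-Warshall all-pairs shortest-path computation. For each intermediate vertex k = 0, 1, …, 2, update dist[i][j] ← min(dist[i][j], dist[i][k] + dist[k][j]). The final matrix gives, for each (i, j), the minimum total weight of any directed path from i to j (possibly empty when i = j).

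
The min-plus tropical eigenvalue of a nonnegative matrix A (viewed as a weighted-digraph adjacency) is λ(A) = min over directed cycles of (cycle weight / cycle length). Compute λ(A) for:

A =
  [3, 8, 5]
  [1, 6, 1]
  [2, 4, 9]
λ(A) = 5/2

Enumerate directed cycles and compute their means (weight / length). Sample:
  cycle 0 → 0: weight = 3, length = 1, mean = 3/1 ≈ 3.000
  cycle 1 → 1: weight = 6, length = 1, mean = 6/1 ≈ 6.000
  cycle 2 → 2: weight = 9, length = 1, mean = 9/1 ≈ 9.000
  cycle 0 → 1 → 0: weight = 9, length = 2, mean = 9/2 ≈ 4.500
  cycle 0 → 2 → 0: weight = 7, length = 2, mean = 7/2 ≈ 3.500
  cycle 1 → 0 → 1: weight = 9, length = 2, mean = 9/2 ≈ 4.500
Minimum mean = 2.500, attained e.g. along the cycle 1 → 2 → 1 with weight 5 and length 2. So λ(A) = 5/2 = 5/2.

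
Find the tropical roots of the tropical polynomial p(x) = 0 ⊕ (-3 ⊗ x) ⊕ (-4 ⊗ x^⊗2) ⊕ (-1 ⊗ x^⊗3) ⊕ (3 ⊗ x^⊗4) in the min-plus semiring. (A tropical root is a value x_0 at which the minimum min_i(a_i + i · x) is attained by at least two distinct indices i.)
Roots: {-4, -3, 1, 3}

Each tropical root is a break point of the lower envelope of the lines y = a_i + i · x (there are 5 lines, with slopes 0, 1, ..., 4). Only the lines that attain the minimum somewhere contribute to roots; other lines are dominated. Here the surviving (envelope) indices are i = 4, i = 3, i = 2, i = 1, i = 0.
Intersections between consecutive envelope lines give the roots: for adjacent envelope indices i < j the intersection is x = (a_i − a_j) / (j − i). Reading off the sorted break points: {-4, -3, 1, 3}.
Verification: at each break x_0, at least two indices attain the minimum of min_i(a_i + i · x_0).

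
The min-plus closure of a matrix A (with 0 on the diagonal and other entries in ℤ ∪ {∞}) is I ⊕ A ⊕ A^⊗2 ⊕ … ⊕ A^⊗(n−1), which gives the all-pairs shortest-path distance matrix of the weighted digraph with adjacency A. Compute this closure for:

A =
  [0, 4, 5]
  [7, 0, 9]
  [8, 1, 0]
Closure =
  [0, 4, 5]
  [7, 0, 9]
  [8, 1, 0]

This is the Floyd-Warshall all-pairs shortest-path computation. For each intermediate vertex k = 0, 1, …, 2, update dist[i][j] ← min(dist[i][j], dist[i][k] + dist[k][j]). The final matrix gives, for each (i, j), the minimum total weight of any directed path from i to j (possibly empty when i = j).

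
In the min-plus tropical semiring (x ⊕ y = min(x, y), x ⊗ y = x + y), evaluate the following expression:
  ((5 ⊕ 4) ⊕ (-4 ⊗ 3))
((5 ⊕ 4) ⊕ (-4 ⊗ 3)) = -1

Expand innermost to outermost. Recall ⊕ takes the minimum of its arguments and ⊗ takes their sum. Working out the expression ((5 ⊕ 4) ⊕ (-4 ⊗ 3)) gives -1.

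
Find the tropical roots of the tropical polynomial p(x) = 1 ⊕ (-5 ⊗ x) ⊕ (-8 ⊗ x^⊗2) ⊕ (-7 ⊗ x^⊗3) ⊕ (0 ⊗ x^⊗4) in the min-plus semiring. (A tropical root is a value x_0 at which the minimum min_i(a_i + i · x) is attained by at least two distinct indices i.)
Roots: {-7, -1, 3, 6}

Each tropical root is a break point of the lower envelope of the lines y = a_i + i · x (there are 5 lines, with slopes 0, 1, ..., 4). Only the lines that attain the minimum somewhere contribute to roots; other lines are dominated. Here the surviving (envelope) indices are i = 4, i = 3, i = 2, i = 1, i = 0.
Intersections between consecutive envelope lines give the roots: for adjacent envelope indices i < j the intersection is x = (a_i − a_j) / (j − i). Reading off the sorted break points: {-7, -1, 3, 6}.
Verification: at each break x_0, at least two indices attain the minimum of min_i(a_i + i · x_0).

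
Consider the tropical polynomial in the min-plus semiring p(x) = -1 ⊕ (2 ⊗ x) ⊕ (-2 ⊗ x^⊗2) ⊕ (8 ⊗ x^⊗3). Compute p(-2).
p(-2) = -6

A tropical monomial a ⊗ x^⊗i evaluates to a + i · x. Evaluating each term at x = -2:
  Term 0 contributes -1 + 0 · -2 = -1
  Term 1 contributes 2 + 1 · -2 = 0
  Term 2 contributes -2 + 2 · -2 = -6
  Term 3 contributes 8 + 3 · -2 = 2
p(-2) = ⊕ of these = min[-1, 0, -6, 2] = -6.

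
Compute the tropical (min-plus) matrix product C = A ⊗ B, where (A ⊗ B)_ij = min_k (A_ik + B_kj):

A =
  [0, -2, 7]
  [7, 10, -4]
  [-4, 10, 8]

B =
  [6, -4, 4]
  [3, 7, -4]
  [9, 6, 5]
A ⊗ B =
  [1, -4, -6]
  [5, 2, 1]
  [2, -8, 0]

Apply the min-plus product entry-by-entry:
  C[0][0] = min over k of (A[0][0] + B[0][0] = 0 + 6 = 6, A[0][1] + B[1][0] = -2 + 3 = 1, A[0][2] + B[2][0] = 7 + 9 = 16) = 1 (attained at k = 1)
  C[0][1] = min over k of (A[0][0] + B[0][1] = 0 + -4 = -4, A[0][1] + B[1][1] = -2 + 7 = 5, A[0][2] + B[2][1] = 7 + 6 = 13) = -4 (attained at k = 0)
  C[0][2] = min over k of (A[0][0] + B[0][2] = 0 + 4 = 4, A[0][1] + B[1][2] = -2 + -4 = -6, A[0][2] + B[2][2] = 7 + 5 = 12) = -6 (attained at k = 1)
  C[1][0] = min over k of (A[1][0] + B[0][0] = 7 + 6 = 13, A[1][1] + B[1][0] = 10 + 3 = 13, A[1][2] + B[2][0] = -4 + 9 = 5) = 5 (attained at k = 2)
  C[1][1] = min over k of (A[1][0] + B[0][1] = 7 + -4 = 3, A[1][1] + B[1][1] = 10 + 7 = 17, A[1][2] + B[2][1] = -4 + 6 = 2) = 2 (attained at k = 2)
  C[1][2] = min over k of (A[1][0] + B[0][2] = 7 + 4 = 11, A[1][1] + B[1][2] = 10 + -4 = 6, A[1][2] + B[2][2] = -4 + 5 = 1) = 1 (attained at k = 2)
  C[2][0] = min over k of (A[2][0] + B[0][0] = -4 + 6 = 2, A[2][1] + B[1][0] = 10 + 3 = 13, A[2][2] + B[2][0] = 8 + 9 = 17) = 2 (attained at k = 0)
  C[2][1] = min over k of (A[2][0] + B[0][1] = -4 + -4 = -8, A[2][1] + B[1][1] = 10 + 7 = 17, A[2][2] + B[2][1] = 8 + 6 = 14) = -8 (attained at k = 0)
  C[2][2] = min over k of (A[2][0] + B[0][2] = -4 + 4 = 0, A[2][1] + B[1][2] = 10 + -4 = 6, A[2][2] + B[2][2] = 8 + 5 = 13) = 0 (attained at k = 0)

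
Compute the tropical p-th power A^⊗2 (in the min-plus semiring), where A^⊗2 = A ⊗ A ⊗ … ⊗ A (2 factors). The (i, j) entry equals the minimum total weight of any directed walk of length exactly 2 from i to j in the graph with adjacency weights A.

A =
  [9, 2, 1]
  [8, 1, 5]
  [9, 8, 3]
A^⊗2 =
  [10, 3, 4]
  [9, 2, 6]
  [12, 9, 6]

Each entry (A^⊗2)_ij equals the minimum over all length-2 walks i = v_0 → v_1 → … → v_2 = j of Σ_t A[v_t][v_{t+1}]. For example, for (i, j) = (0, 2) we minimise over 3 possible intermediate vertex sequences; the minimum is 4, attained along the walk 0 → 2 → 2.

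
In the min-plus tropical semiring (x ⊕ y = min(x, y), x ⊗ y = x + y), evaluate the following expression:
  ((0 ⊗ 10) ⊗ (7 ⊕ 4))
((0 ⊗ 10) ⊗ (7 ⊕ 4)) = 14

Expand innermost to outermost. Recall ⊕ takes the minimum of its arguments and ⊗ takes their sum. Working out the expression ((0 ⊗ 10) ⊗ (7 ⊕ 4)) gives 14.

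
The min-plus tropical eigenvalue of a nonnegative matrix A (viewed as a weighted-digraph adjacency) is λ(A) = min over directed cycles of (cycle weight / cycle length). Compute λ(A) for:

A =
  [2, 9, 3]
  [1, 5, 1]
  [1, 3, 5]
λ(A) = 2

Enumerate directed cycles and compute their means (weight / length). Sample:
  cycle 0 → 0: weight = 2, length = 1, mean = 2/1 ≈ 2.000
  cycle 1 → 1: weight = 5, length = 1, mean = 5/1 ≈ 5.000
  cycle 2 → 2: weight = 5, length = 1, mean = 5/1 ≈ 5.000
  cycle 0 → 1 → 0: weight = 10, length = 2, mean = 10/2 ≈ 5.000
  cycle 0 → 2 → 0: weight = 4, length = 2, mean = 4/2 ≈ 2.000
  cycle 1 → 0 → 1: weight = 10, length = 2, mean = 10/2 ≈ 5.000
Minimum mean = 2.000, attained e.g. along the cycle 0 → 0 with weight 2 and length 1. So λ(A) = 2/1 = 2.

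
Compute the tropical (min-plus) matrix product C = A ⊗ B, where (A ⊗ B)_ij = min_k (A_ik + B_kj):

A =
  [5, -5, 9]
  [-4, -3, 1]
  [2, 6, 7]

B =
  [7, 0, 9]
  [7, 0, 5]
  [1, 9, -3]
A ⊗ B =
  [2, -5, 0]
  [2, -4, -2]
  [8, 2, 4]

Apply the min-plus product entry-by-entry:
  C[0][0] = min over k of (A[0][0] + B[0][0] = 5 + 7 = 12, A[0][1] + B[1][0] = -5 + 7 = 2, A[0][2] + B[2][0] = 9 + 1 = 10) = 2 (attained at k = 1)
  C[0][1] = min over k of (A[0][0] + B[0][1] = 5 + 0 = 5, A[0][1] + B[1][1] = -5 + 0 = -5, A[0][2] + B[2][1] = 9 + 9 = 18) = -5 (attained at k = 1)
  C[0][2] = min over k of (A[0][0] + B[0][2] = 5 + 9 = 14, A[0][1] + B[1][2] = -5 + 5 = 0, A[0][2] + B[2][2] = 9 + -3 = 6) = 0 (attained at k = 1)
  C[1][0] = min over k of (A[1][0] + B[0][0] = -4 + 7 = 3, A[1][1] + B[1][0] = -3 + 7 = 4, A[1][2] + B[2][0] = 1 + 1 = 2) = 2 (attained at k = 2)
  C[1][1] = min over k of (A[1][0] + B[0][1] = -4 + 0 = -4, A[1][1] + B[1][1] = -3 + 0 = -3, A[1][2] + B[2][1] = 1 + 9 = 10) = -4 (attained at k = 0)
  C[1][2] = min over k of (A[1][0] + B[0][2] = -4 + 9 = 5, A[1][1] + B[1][2] = -3 + 5 = 2, A[1][2] + B[2][2] = 1 + -3 = -2) = -2 (attained at k = 2)
  C[2][0] = min over k of (A[2][0] + B[0][0] = 2 + 7 = 9, A[2][1] + B[1][0] = 6 + 7 = 13, A[2][2] + B[2][0] = 7 + 1 = 8) = 8 (attained at k = 2)
  C[2][1] = min over k of (A[2][0] + B[0][1] = 2 + 0 = 2, A[2][1] + B[1][1] = 6 + 0 = 6, A[2][2] + B[2][1] = 7 + 9 = 16) = 2 (attained at k = 0)
  C[2][2] = min over k of (A[2][0] + B[0][2] = 2 + 9 = 11, A[2][1] + B[1][2] = 6 + 5 = 11, A[2][2] + B[2][2] = 7 + -3 = 4) = 4 (attained at k = 2)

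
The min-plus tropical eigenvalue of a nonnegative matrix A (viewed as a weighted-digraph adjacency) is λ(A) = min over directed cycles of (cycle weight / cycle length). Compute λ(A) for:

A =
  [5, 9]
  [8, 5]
λ(A) = 5

Enumerate directed cycles and compute their means (weight / length). Sample:
  cycle 0 → 0: weight = 5, length = 1, mean = 5/1 ≈ 5.000
  cycle 1 → 1: weight = 5, length = 1, mean = 5/1 ≈ 5.000
  cycle 0 → 1 → 0: weight = 17, length = 2, mean = 17/2 ≈ 8.500
  cycle 1 → 0 → 1: weight = 17, length = 2, mean = 17/2 ≈ 8.500
Minimum mean = 5.000, attained e.g. along the cycle 0 → 0 with weight 5 and length 1. So λ(A) = 5/1 = 5.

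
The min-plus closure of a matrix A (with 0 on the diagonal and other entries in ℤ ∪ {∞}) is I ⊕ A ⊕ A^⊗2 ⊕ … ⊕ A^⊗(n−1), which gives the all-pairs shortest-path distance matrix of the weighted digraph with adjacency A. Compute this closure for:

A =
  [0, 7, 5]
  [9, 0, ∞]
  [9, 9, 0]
Closure =
  [0, 7, 5]
  [9, 0, 14]
  [9, 9, 0]

This is the Floyd-Warshall all-pairs shortest-path computation. For each intermediate vertex k = 0, 1, …, 2, update dist[i][j] ← min(dist[i][j], dist[i][k] + dist[k][j]). The final matrix gives, for each (i, j), the minimum total weight of any directed path from i to j (possibly empty when i = j).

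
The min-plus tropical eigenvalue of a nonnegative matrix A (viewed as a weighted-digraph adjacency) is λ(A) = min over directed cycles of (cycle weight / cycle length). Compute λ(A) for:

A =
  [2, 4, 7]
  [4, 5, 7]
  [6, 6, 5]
λ(A) = 2

Enumerate directed cycles and compute their means (weight / length). Sample:
  cycle 0 → 0: weight = 2, length = 1, mean = 2/1 ≈ 2.000
  cycle 1 → 1: weight = 5, length = 1, mean = 5/1 ≈ 5.000
  cycle 2 → 2: weight = 5, length = 1, mean = 5/1 ≈ 5.000
  cycle 0 → 1 → 0: weight = 8, length = 2, mean = 8/2 ≈ 4.000
  cycle 0 → 2 → 0: weight = 13, length = 2, mean = 13/2 ≈ 6.500
  cycle 1 → 0 → 1: weight = 8, length = 2, mean = 8/2 ≈ 4.000
Minimum mean = 2.000, attained e.g. along the cycle 0 → 0 with weight 2 and length 1. So λ(A) = 2/1 = 2.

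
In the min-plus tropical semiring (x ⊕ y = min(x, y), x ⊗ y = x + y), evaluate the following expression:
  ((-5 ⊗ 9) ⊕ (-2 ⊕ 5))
((-5 ⊗ 9) ⊕ (-2 ⊕ 5)) = -2

Expand innermost to outermost. Recall ⊕ takes the minimum of its arguments and ⊗ takes their sum. Working out the expression ((-5 ⊗ 9) ⊕ (-2 ⊕ 5)) gives -2.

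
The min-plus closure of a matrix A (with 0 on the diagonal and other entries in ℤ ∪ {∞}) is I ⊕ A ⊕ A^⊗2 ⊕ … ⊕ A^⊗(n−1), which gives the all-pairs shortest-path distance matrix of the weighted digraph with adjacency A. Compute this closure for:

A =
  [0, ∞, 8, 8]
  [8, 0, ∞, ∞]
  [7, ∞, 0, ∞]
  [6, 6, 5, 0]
Closure =
  [0, 14, 8, 8]
  [8, 0, 16, 16]
  [7, 21, 0, 15]
  [6, 6, 5, 0]

This is the Floyd-Warshall all-pairs shortest-path computation. For each intermediate vertex k = 0, 1, …, 3, update dist[i][j] ← min(dist[i][j], dist[i][k] + dist[k][j]). The final matrix gives, for each (i, j), the minimum total weight of any directed path from i to j (possibly empty when i = j).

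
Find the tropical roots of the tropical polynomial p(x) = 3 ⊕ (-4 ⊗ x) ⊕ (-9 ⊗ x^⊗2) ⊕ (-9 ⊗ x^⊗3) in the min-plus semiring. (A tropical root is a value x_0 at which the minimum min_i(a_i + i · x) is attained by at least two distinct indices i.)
Roots: {0, 5, 7}

Each tropical root is a break point of the lower envelope of the lines y = a_i + i · x (there are 4 lines, with slopes 0, 1, ..., 3). Only the lines that attain the minimum somewhere contribute to roots; other lines are dominated. Here the surviving (envelope) indices are i = 3, i = 2, i = 1, i = 0.
Intersections between consecutive envelope lines give the roots: for adjacent envelope indices i < j the intersection is x = (a_i − a_j) / (j − i). Reading off the sorted break points: {0, 5, 7}.
Verification: at each break x_0, at least two indices attain the minimum of min_i(a_i + i · x_0).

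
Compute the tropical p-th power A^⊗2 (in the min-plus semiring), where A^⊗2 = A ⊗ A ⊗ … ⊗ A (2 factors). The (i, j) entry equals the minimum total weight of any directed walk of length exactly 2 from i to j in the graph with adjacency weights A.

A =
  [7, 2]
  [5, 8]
A^⊗2 =
  [7, 9]
  [12, 7]

Each entry (A^⊗2)_ij equals the minimum over all length-2 walks i = v_0 → v_1 → … → v_2 = j of Σ_t A[v_t][v_{t+1}]. For example, for (i, j) = (0, 1) we minimise over 2 possible intermediate vertex sequences; the minimum is 9, attained along the walk 0 → 0 → 1.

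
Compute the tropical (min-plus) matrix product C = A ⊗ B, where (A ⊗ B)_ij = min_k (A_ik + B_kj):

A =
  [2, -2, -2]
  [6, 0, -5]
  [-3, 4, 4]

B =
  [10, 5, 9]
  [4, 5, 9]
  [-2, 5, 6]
A ⊗ B =
  [-4, 3, 4]
  [-7, 0, 1]
  [2, 2, 6]

Apply the min-plus product entry-by-entry:
  C[0][0] = min over k of (A[0][0] + B[0][0] = 2 + 10 = 12, A[0][1] + B[1][0] = -2 + 4 = 2, A[0][2] + B[2][0] = -2 + -2 = -4) = -4 (attained at k = 2)
  C[0][1] = min over k of (A[0][0] + B[0][1] = 2 + 5 = 7, A[0][1] + B[1][1] = -2 + 5 = 3, A[0][2] + B[2][1] = -2 + 5 = 3) = 3 (attained at k = 1)
  C[0][2] = min over k of (A[0][0] + B[0][2] = 2 + 9 = 11, A[0][1] + B[1][2] = -2 + 9 = 7, A[0][2] + B[2][2] = -2 + 6 = 4) = 4 (attained at k = 2)
  C[1][0] = min over k of (A[1][0] + B[0][0] = 6 + 10 = 16, A[1][1] + B[1][0] = 0 + 4 = 4, A[1][2] + B[2][0] = -5 + -2 = -7) = -7 (attained at k = 2)
  C[1][1] = min over k of (A[1][0] + B[0][1] = 6 + 5 = 11, A[1][1] + B[1][1] = 0 + 5 = 5, A[1][2] + B[2][1] = -5 + 5 = 0) = 0 (attained at k = 2)
  C[1][2] = min over k of (A[1][0] + B[0][2] = 6 + 9 = 15, A[1][1] + B[1][2] = 0 + 9 = 9, A[1][2] + B[2][2] = -5 + 6 = 1) = 1 (attained at k = 2)
  C[2][0] = min over k of (A[2][0] + B[0][0] = -3 + 10 = 7, A[2][1] + B[1][0] = 4 + 4 = 8, A[2][2] + B[2][0] = 4 + -2 = 2) = 2 (attained at k = 2)
  C[2][1] = min over k of (A[2][0] + B[0][1] = -3 + 5 = 2, A[2][1] + B[1][1] = 4 + 5 = 9, A[2][2] + B[2][1] = 4 + 5 = 9) = 2 (attained at k = 0)
  C[2][2] = min over k of (A[2][0] + B[0][2] = -3 + 9 = 6, A[2][1] + B[1][2] = 4 + 9 = 13, A[2][2] + B[2][2] = 4 + 6 = 10) = 6 (attained at k = 0)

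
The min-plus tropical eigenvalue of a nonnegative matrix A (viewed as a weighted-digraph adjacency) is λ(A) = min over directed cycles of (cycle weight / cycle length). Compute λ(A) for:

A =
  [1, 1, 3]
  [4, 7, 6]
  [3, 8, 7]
λ(A) = 1

Enumerate directed cycles and compute their means (weight / length). Sample:
  cycle 0 → 0: weight = 1, length = 1, mean = 1/1 ≈ 1.000
  cycle 1 → 1: weight = 7, length = 1, mean = 7/1 ≈ 7.000
  cycle 2 → 2: weight = 7, length = 1, mean = 7/1 ≈ 7.000
  cycle 0 → 1 → 0: weight = 5, length = 2, mean = 5/2 ≈ 2.500
  cycle 0 → 2 → 0: weight = 6, length = 2, mean = 6/2 ≈ 3.000
  cycle 1 → 0 → 1: weight = 5, length = 2, mean = 5/2 ≈ 2.500
Minimum mean = 1.000, attained e.g. along the cycle 0 → 0 with weight 1 and length 1. So λ(A) = 1/1 = 1.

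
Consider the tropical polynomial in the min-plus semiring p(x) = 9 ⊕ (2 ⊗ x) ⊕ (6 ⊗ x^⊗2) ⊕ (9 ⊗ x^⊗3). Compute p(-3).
p(-3) = -1

A tropical monomial a ⊗ x^⊗i evaluates to a + i · x. Evaluating each term at x = -3:
  Term 0 contributes 9 + 0 · -3 = 9
  Term 1 contributes 2 + 1 · -3 = -1
  Term 2 contributes 6 + 2 · -3 = 0
  Term 3 contributes 9 + 3 · -3 = 0
p(-3) = ⊕ of these = min[9, -1, 0, 0] = -1.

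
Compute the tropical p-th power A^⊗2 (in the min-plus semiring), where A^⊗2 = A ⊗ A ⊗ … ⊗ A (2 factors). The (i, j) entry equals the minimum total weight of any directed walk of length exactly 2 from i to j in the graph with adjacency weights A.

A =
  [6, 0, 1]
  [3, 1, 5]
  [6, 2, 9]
A^⊗2 =
  [3, 1, 5]
  [4, 2, 4]
  [5, 3, 7]

Each entry (A^⊗2)_ij equals the minimum over all length-2 walks i = v_0 → v_1 → … → v_2 = j of Σ_t A[v_t][v_{t+1}]. For example, for (i, j) = (0, 2) we minimise over 3 possible intermediate vertex sequences; the minimum is 5, attained along the walk 0 → 1 → 2.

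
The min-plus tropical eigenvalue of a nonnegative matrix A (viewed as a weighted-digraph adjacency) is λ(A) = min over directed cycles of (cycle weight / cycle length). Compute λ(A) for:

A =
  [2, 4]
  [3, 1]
λ(A) = 1

Enumerate directed cycles and compute their means (weight / length). Sample:
  cycle 0 → 0: weight = 2, length = 1, mean = 2/1 ≈ 2.000
  cycle 1 → 1: weight = 1, length = 1, mean = 1/1 ≈ 1.000
  cycle 0 → 1 → 0: weight = 7, length = 2, mean = 7/2 ≈ 3.500
  cycle 1 → 0 → 1: weight = 7, length = 2, mean = 7/2 ≈ 3.500
Minimum mean = 1.000, attained e.g. along the cycle 1 → 1 with weight 1 and length 1. So λ(A) = 1/1 = 1.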